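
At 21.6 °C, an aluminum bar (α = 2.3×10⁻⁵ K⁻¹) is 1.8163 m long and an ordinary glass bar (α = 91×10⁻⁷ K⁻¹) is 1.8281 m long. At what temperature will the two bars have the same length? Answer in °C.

T = 491.0 °C

L₁(1 + α₁ΔT) = L₂(1 + α₂ΔT) ⇒ ΔT = (L₂ − L₁)/(α₁L₁ − α₂L₂)
L₂ − L₁ = 1.8281 − 1.8163 = 1.18×10⁻² m
α₁L₁ − α₂L₂ = 2.3×10⁻⁵×1.8163 − 91×10⁻⁷×1.8281 = 2.513919×10⁻⁵ m/K
ΔT = 1.18×10⁻² / 2.513919×10⁻⁵ = 469.387 K
T = 21.6 + 469.387 = 490.987 °C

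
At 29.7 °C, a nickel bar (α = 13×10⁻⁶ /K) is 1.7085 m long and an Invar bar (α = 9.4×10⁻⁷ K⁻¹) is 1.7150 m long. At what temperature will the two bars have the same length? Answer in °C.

T = 345.3 °C

Equal length when α₁L₁ΔT − α₂L₂ΔT = L₂ − L₁ = 6.50×10⁻³ m
α₁L₁ = 2.22105×10⁻⁵, α₂L₂ = 1.6121×10⁻⁶ → Δ(αL) = 2.05984×10⁻⁵ m/K
ΔT = 6.50×10⁻³ / 2.05984×10⁻⁵ = 315.558 K, so T = 29.7 + 315.558 = 345.258 °C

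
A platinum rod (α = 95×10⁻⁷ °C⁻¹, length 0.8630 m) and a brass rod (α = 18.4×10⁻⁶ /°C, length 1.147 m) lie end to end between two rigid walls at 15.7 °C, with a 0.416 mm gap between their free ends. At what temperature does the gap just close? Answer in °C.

T = 29.9 °C

Gap closes when ΔL₁ + ΔL₂ = 0.416 mm = 4.16×10⁻⁴ m
(α₁L₁ + α₂L₂)ΔT = g
α₁L₁ + α₂L₂ = 95×10⁻⁷×0.8630 + 18.4×10⁻⁶×1.147 = 2.93033×10⁻⁵ m/K
ΔT = 4.16×10⁻⁴ / 2.93033×10⁻⁵ = 14.196 K
T = 15.7 + 14.196 = 29.896 °C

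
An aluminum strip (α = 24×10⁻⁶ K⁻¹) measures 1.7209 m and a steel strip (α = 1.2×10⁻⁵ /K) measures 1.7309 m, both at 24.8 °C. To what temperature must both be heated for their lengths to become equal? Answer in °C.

L₁(1 + α₁ΔT) = L₂(1 + α₂ΔT) ⇒ ΔT = (L₂ − L₁)/(α₁L₁ − α₂L₂)
L₂ − L₁ = 1.7309 − 1.7209 = 1.00×10⁻² m
α₁L₁ − α₂L₂ = 24×10⁻⁶×1.7209 − 1.2×10⁻⁵×1.7309 = 2.05308×10⁻⁵ m/K
ΔT = 1.00×10⁻² / 2.05308×10⁻⁵ = 487.073 K
T = 24.8 + 487.073 = 511.873 °C

T = 511.9 °C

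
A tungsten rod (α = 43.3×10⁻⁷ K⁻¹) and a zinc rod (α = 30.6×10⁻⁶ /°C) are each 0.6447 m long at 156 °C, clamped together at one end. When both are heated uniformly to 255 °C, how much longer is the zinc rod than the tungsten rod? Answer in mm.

1.68 mm

ΔT = 99 K
tungsten: ΔL = 43.3×10⁻⁷ × 0.6447 m × 99 = 2.7636×10⁻⁴ m = 0.27636 mm
zinc: ΔL = 30.6×10⁻⁶ × 0.6447 m × 99 = 1.9531×10⁻³ m = 1.9531 mm
difference = 1.9531 − 0.27636 = 1.67674 mm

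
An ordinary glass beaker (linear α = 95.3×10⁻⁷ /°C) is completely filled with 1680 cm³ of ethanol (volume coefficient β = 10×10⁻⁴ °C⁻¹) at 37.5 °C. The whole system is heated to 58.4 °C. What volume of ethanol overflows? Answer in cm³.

34.1 cm³

The beaker also expands: β_container ≈ 3α = 2.859×10⁻⁵ /K
Net overflow = V₀(β_liq − 3α_cont)ΔT
β − 3α = 1.00×10⁻³ − 2.859×10⁻⁵ = 9.7141×10⁻⁴ /K; ΔT = 20.9 K
ΔV = 1680 × 9.7141×10⁻⁴ × 20.9 = 34.1 cm³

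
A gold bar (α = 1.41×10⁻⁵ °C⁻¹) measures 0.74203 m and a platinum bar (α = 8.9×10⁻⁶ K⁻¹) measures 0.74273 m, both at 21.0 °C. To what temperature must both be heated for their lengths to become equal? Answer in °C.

Equal length when α₁L₁ΔT − α₂L₂ΔT = L₂ − L₁ = 7.00×10⁻⁴ m
α₁L₁ = 1.0462623×10⁻⁵, α₂L₂ = 6.610297×10⁻⁶ → Δ(αL) = 3.852326×10⁻⁶ m/K
ΔT = 7.00×10⁻⁴ / 3.852326×10⁻⁶ = 181.708 K, so T = 21.0 + 181.708 = 202.708 °C

T = 202.7 °C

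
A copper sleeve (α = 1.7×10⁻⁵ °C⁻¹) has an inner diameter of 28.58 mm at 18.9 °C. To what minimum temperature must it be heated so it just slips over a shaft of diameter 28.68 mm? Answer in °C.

T = 225 °C

Required Δd = 28.68 − 28.58 = 0.10 mm
Δd = αd₀ΔT ⇒ ΔT = Δd/(αd₀) = 0.10 / (1.7×10⁻⁵ × 28.58) = 205.82 K
T_min = 18.9 + 205.82 = 224.72 °C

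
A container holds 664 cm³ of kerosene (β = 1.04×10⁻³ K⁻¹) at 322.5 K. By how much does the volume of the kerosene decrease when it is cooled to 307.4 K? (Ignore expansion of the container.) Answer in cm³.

|ΔT| = |307.4 − 322.5| = 15.1 K
ΔV = βV₀ΔT = (1.04×10⁻³)(664)(15.1) = 10.4 cm³

ΔV = 10.4 cm³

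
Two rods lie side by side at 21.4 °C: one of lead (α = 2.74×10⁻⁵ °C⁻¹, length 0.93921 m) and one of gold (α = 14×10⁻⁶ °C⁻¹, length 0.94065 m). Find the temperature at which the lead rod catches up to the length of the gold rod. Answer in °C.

Equal length when α₁L₁ΔT − α₂L₂ΔT = L₂ − L₁ = 1.44×10⁻³ m
α₁L₁ = 2.5734354×10⁻⁵, α₂L₂ = 1.31691×10⁻⁵ → Δ(αL) = 1.2565254×10⁻⁵ m/K
ΔT = 1.44×10⁻³ / 1.2565254×10⁻⁵ = 114.602 K, so T = 21.4 + 114.602 = 136.002 °C

T = 136.0 °C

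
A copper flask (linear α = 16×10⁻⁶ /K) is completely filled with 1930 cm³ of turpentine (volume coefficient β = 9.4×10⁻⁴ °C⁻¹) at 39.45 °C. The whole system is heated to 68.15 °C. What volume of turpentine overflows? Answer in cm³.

The flask also expands: β_container ≈ 3α = 4.8×10⁻⁵ /K
Net overflow = V₀(β_liq − 3α_cont)ΔT
β − 3α = 9.40×10⁻⁴ − 4.8×10⁻⁵ = 8.92×10⁻⁴ /K; ΔT = 28.70 K
ΔV = 1930 × 8.92×10⁻⁴ × 28.70 = 49.4 cm³

49.4 cm³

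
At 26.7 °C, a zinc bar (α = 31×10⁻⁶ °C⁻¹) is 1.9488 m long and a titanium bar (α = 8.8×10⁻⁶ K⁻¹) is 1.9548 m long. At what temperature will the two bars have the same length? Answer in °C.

Equal length when α₁L₁ΔT − α₂L₂ΔT = L₂ − L₁ = 6.00×10⁻³ m
α₁L₁ = 6.04128×10⁻⁵, α₂L₂ = 1.720224×10⁻⁵ → Δ(αL) = 4.321056×10⁻⁵ m/K
ΔT = 6.00×10⁻³ / 4.321056×10⁻⁵ = 138.855 K, so T = 26.7 + 138.855 = 165.555 °C

T = 165.6 °C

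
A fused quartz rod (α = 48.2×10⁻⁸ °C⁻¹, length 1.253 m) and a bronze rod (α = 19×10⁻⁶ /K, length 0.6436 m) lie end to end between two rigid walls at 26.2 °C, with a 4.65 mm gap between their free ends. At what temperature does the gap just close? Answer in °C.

T = 389 °C

α₁L₁ = 6.03946×10⁻⁷ m/K, α₂L₂ = 1.22284×10⁻⁵ m/K → total 1.2832346×10⁻⁵ m/K
ΔT = g/(α₁L₁+α₂L₂) = 4.65×10⁻³ / 1.2832346×10⁻⁵ = 362.37 K
T = 26.2 + 362.37 = 388.57 °C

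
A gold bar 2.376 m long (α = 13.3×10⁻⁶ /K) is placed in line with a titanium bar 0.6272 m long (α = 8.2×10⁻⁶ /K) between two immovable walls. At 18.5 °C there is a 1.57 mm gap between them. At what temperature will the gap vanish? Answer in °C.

T = 61.2 °C

α₁L₁ = 3.16008×10⁻⁵ m/K, α₂L₂ = 5.14304×10⁻⁶ m/K → total 3.674384×10⁻⁵ m/K
ΔT = g/(α₁L₁+α₂L₂) = 1.57×10⁻³ / 3.674384×10⁻⁵ = 42.728 K
T = 18.5 + 42.728 = 61.228 °C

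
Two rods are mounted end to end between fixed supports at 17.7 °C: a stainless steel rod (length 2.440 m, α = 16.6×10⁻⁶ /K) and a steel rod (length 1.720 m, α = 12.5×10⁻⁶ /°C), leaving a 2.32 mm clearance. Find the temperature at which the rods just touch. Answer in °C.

Gap closes when ΔL₁ + ΔL₂ = 2.32 mm = 2.32×10⁻³ m
(α₁L₁ + α₂L₂)ΔT = g
α₁L₁ + α₂L₂ = 16.6×10⁻⁶×2.440 + 12.5×10⁻⁶×1.720 = 6.2004×10⁻⁵ m/K
ΔT = 2.32×10⁻³ / 6.2004×10⁻⁵ = 37.417 K
T = 17.7 + 37.417 = 55.117 °C

T = 55.1 °C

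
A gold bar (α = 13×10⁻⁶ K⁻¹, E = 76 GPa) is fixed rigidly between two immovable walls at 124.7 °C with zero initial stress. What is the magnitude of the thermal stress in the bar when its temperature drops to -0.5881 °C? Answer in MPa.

σ = 124 MPa

Fully constrained: the free strain ε = αΔT is blocked, so σ = Eε = EαΔT.
|ΔT| = 125.2881 K
σ = 76.0×10⁹ × 13×10⁻⁶ × 125.2881 = 1.24×10⁸ Pa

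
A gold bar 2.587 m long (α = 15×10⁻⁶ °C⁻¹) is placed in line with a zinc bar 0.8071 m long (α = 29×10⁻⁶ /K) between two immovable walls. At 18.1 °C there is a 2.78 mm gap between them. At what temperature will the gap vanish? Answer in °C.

Gap closes when ΔL₁ + ΔL₂ = 2.78 mm = 2.78×10⁻³ m
(α₁L₁ + α₂L₂)ΔT = g
α₁L₁ + α₂L₂ = 15×10⁻⁶×2.587 + 29×10⁻⁶×0.8071 = 6.22109×10⁻⁵ m/K
ΔT = 2.78×10⁻³ / 6.22109×10⁻⁵ = 44.687 K
T = 18.1 + 44.687 = 62.787 °C

T = 62.8 °C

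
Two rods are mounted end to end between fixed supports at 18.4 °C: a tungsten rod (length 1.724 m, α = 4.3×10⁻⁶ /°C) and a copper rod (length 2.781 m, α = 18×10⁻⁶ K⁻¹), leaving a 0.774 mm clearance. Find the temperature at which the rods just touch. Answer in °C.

α₁L₁ = 7.4132×10⁻⁶ m/K, α₂L₂ = 5.0058×10⁻⁵ m/K → total 5.74712×10⁻⁵ m/K
ΔT = g/(α₁L₁+α₂L₂) = 7.74×10⁻⁴ / 5.74712×10⁻⁵ = 13.468 K
T = 18.4 + 13.468 = 31.868 °C

T = 31.9 °C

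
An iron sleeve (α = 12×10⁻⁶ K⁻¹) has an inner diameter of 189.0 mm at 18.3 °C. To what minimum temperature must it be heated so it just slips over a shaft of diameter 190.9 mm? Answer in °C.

Required Δd = 190.9 − 189.0 = 1.9 mm
Δd = αd₀ΔT ⇒ ΔT = Δd/(αd₀) = 1.9 / (12×10⁻⁶ × 189.0) = 837.74 K
T_min = 18.3 + 837.74 = 856.04 °C

T = 856 °C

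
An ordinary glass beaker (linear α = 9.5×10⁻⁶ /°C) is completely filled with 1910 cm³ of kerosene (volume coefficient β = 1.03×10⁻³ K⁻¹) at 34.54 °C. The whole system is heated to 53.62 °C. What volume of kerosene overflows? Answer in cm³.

36.5 cm³

The beaker also expands: β_container ≈ 3α = 2.85×10⁻⁵ /K
Net overflow = V₀(β_liq − 3α_cont)ΔT
β − 3α = 1.03×10⁻³ − 2.85×10⁻⁵ = 1.0015×10⁻³ /K; ΔT = 19.08 K
ΔV = 1910 × 1.0015×10⁻³ × 19.08 = 36.5 cm³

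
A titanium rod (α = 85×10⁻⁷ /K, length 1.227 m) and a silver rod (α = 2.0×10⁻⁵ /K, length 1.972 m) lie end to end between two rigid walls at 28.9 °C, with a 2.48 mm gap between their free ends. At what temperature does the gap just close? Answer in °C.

Gap closes when ΔL₁ + ΔL₂ = 2.48 mm = 2.48×10⁻³ m
(α₁L₁ + α₂L₂)ΔT = g
α₁L₁ + α₂L₂ = 85×10⁻⁷×1.227 + 2.0×10⁻⁵×1.972 = 4.98695×10⁻⁵ m/K
ΔT = 2.48×10⁻³ / 4.98695×10⁻⁵ = 49.730 K
T = 28.9 + 49.730 = 78.630 °C

T = 78.6 °C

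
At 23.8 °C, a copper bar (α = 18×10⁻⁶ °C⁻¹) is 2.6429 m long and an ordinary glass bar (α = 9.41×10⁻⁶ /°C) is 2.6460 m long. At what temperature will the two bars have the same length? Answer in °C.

L₁(1 + α₁ΔT) = L₂(1 + α₂ΔT) ⇒ ΔT = (L₂ − L₁)/(α₁L₁ − α₂L₂)
L₂ − L₁ = 2.6460 − 2.6429 = 3.10×10⁻³ m
α₁L₁ − α₂L₂ = 18×10⁻⁶×2.6429 − 9.41×10⁻⁶×2.6460 = 2.267334×10⁻⁵ m/K
ΔT = 3.10×10⁻³ / 2.267334×10⁻⁵ = 136.724 K
T = 23.8 + 136.724 = 160.524 °C

T = 160.5 °C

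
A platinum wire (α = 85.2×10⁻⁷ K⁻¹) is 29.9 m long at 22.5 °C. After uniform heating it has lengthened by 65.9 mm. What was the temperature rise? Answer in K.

ΔL = αL₀ΔT ⇒ ΔT = ΔL / (αL₀)
ΔT = 65.9×10⁻³ m / (85.2×10⁻⁷ × 29.9 m) = 258.69 K

ΔT = 259 K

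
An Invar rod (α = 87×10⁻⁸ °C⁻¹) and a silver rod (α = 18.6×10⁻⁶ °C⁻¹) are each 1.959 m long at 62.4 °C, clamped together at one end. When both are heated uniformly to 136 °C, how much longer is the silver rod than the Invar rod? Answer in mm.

2.56 mm

ΔT = 73.6 K
Invar: ΔL = 87×10⁻⁸ × 1.959 m × 73.6 = 1.2544×10⁻⁴ m = 0.12544 mm
silver: ΔL = 18.6×10⁻⁶ × 1.959 m × 73.6 = 2.6818×10⁻³ m = 2.6818 mm
difference = 2.6818 − 0.12544 = 2.55636 mm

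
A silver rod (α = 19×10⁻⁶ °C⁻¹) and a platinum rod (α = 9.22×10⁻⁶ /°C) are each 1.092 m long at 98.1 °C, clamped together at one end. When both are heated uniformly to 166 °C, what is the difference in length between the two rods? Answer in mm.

ΔT = 67.9 K
silver: ΔL = 19×10⁻⁶ × 1.092 m × 67.9 = 1.4088×10⁻³ m = 1.4088 mm
platinum: ΔL = 9.22×10⁻⁶ × 1.092 m × 67.9 = 6.8363×10⁻⁴ m = 0.68363 mm
difference = 1.4088 − 0.68363 = 0.72517 mm

0.725 mm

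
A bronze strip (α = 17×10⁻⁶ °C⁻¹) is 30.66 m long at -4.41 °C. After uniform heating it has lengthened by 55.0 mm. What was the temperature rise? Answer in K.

ΔL = αL₀ΔT ⇒ ΔT = ΔL / (αL₀)
ΔT = 55.0×10⁻³ m / (17×10⁻⁶ × 30.66 m) = 105.52 K

ΔT = 106 K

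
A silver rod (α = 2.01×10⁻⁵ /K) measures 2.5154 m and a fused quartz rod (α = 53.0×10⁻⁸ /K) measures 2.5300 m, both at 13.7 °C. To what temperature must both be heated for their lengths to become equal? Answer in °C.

L₁(1 + α₁ΔT) = L₂(1 + α₂ΔT) ⇒ ΔT = (L₂ − L₁)/(α₁L₁ − α₂L₂)
L₂ − L₁ = 2.5300 − 2.5154 = 1.46×10⁻² m
α₁L₁ − α₂L₂ = 2.01×10⁻⁵×2.5154 − 53.0×10⁻⁸×2.5300 = 4.921864×10⁻⁵ m/K
ΔT = 1.46×10⁻² / 4.921864×10⁻⁵ = 296.636 K
T = 13.7 + 296.636 = 310.336 °C

T = 310.3 °C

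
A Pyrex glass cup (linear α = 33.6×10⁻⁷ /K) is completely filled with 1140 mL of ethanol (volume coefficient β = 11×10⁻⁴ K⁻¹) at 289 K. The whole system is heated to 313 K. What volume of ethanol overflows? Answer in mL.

29.8 mL

The cup also expands: β_container ≈ 3α = 1.008×10⁻⁵ /K
Net overflow = V₀(β_liq − 3α_cont)ΔT
β − 3α = 1.10×10⁻³ − 1.008×10⁻⁵ = 1.08992×10⁻³ /K; ΔT = 24 K
ΔV = 1140 × 1.08992×10⁻³ × 24 = 29.8 mL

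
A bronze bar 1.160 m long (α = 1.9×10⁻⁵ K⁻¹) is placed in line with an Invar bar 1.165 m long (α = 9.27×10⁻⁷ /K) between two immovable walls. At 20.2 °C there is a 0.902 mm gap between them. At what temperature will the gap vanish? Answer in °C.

T = 59.2 °C

Gap closes when ΔL₁ + ΔL₂ = 0.902 mm = 9.02×10⁻⁴ m
(α₁L₁ + α₂L₂)ΔT = g
α₁L₁ + α₂L₂ = 1.9×10⁻⁵×1.160 + 9.27×10⁻⁷×1.165 = 2.3119955×10⁻⁵ m/K
ΔT = 9.02×10⁻⁴ / 2.3119955×10⁻⁵ = 39.014 K
T = 20.2 + 39.014 = 59.214 °C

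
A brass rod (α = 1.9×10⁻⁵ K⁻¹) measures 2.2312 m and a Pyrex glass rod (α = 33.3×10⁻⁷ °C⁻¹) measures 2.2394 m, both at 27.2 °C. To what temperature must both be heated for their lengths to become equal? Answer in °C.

L₁(1 + α₁ΔT) = L₂(1 + α₂ΔT) ⇒ ΔT = (L₂ − L₁)/(α₁L₁ − α₂L₂)
L₂ − L₁ = 2.2394 − 2.2312 = 8.20×10⁻³ m
α₁L₁ − α₂L₂ = 1.9×10⁻⁵×2.2312 − 33.3×10⁻⁷×2.2394 = 3.4935598×10⁻⁵ m/K
ΔT = 8.20×10⁻³ / 3.4935598×10⁻⁵ = 234.718 K
T = 27.2 + 234.718 = 261.918 °C

T = 261.9 °C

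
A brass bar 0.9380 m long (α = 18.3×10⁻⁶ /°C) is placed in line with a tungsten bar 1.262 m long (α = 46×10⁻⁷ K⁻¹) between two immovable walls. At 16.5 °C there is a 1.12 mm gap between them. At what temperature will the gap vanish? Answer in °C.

Gap closes when ΔL₁ + ΔL₂ = 1.12 mm = 1.12×10⁻³ m
(α₁L₁ + α₂L₂)ΔT = g
α₁L₁ + α₂L₂ = 18.3×10⁻⁶×0.9380 + 46×10⁻⁷×1.262 = 2.29706×10⁻⁵ m/K
ΔT = 1.12×10⁻³ / 2.29706×10⁻⁵ = 48.758 K
T = 16.5 + 48.758 = 65.258 °C

T = 65.3 °C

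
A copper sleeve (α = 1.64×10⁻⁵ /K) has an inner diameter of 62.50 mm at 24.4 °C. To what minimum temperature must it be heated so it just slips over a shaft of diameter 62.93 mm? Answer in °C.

T = 444 °C

Required Δd = 62.93 − 62.50 = 0.43 mm
Δd = αd₀ΔT ⇒ ΔT = Δd/(αd₀) = 0.43 / (1.64×10⁻⁵ × 62.50) = 419.51 K
T_min = 24.4 + 419.51 = 443.91 °C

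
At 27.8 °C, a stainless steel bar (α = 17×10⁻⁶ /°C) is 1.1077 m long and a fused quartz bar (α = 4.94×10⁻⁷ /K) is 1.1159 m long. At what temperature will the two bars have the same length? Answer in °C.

Equal length when α₁L₁ΔT − α₂L₂ΔT = L₂ − L₁ = 8.20×10⁻³ m
α₁L₁ = 1.88309×10⁻⁵, α₂L₂ = 5.512546×10⁻⁷ → Δ(αL) = 1.82796454×10⁻⁵ m/K
ΔT = 8.20×10⁻³ / 1.82796454×10⁻⁵ = 448.586 K, so T = 27.8 + 448.586 = 476.386 °C

T = 476.4 °C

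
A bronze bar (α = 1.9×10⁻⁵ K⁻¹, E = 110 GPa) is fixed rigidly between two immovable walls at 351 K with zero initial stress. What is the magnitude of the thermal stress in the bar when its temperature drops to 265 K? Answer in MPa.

Fully constrained: the free strain ε = αΔT is blocked, so σ = Eε = EαΔT.
|ΔT| = 86 K
σ = 110×10⁹ × 1.9×10⁻⁵ × 86 = 1.80×10⁸ Pa

σ = 180 MPa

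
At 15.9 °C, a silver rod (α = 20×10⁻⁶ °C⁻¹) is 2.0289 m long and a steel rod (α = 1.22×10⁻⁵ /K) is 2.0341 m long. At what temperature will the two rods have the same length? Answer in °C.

T = 345.8 °C

Equal length when α₁L₁ΔT − α₂L₂ΔT = L₂ − L₁ = 5.20×10⁻³ m
α₁L₁ = 4.0578×10⁻⁵, α₂L₂ = 2.481602×10⁻⁵ → Δ(αL) = 1.576198×10⁻⁵ m/K
ΔT = 5.20×10⁻³ / 1.576198×10⁻⁵ = 329.908 K, so T = 15.9 + 329.908 = 345.808 °C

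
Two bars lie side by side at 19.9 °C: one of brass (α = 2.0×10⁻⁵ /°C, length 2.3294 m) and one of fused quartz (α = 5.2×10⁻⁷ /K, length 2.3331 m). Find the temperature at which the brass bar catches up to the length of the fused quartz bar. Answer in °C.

T = 101.4 °C

L₁(1 + α₁ΔT) = L₂(1 + α₂ΔT) ⇒ ΔT = (L₂ − L₁)/(α₁L₁ − α₂L₂)
L₂ − L₁ = 2.3331 − 2.3294 = 3.70×10⁻³ m
α₁L₁ − α₂L₂ = 2.0×10⁻⁵×2.3294 − 5.2×10⁻⁷×2.3331 = 4.5374788×10⁻⁵ m/K
ΔT = 3.70×10⁻³ / 4.5374788×10⁻⁵ = 81.543 K
T = 19.9 + 81.543 = 101.443 °C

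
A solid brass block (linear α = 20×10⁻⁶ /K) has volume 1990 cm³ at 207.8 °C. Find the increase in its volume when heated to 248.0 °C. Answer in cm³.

ΔV = 4.80 cm³

Isotropic solid: β ≈ 3α = 6.0×10⁻⁵ /K; ΔT = 40.2 K
ΔV = 3αV₀ΔT = 3(20×10⁻⁶)(1990)(40.2) = 4.80 cm³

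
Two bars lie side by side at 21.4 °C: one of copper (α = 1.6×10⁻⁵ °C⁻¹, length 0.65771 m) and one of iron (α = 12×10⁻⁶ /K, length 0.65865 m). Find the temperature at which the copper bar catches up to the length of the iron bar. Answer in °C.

Equal length when α₁L₁ΔT − α₂L₂ΔT = L₂ − L₁ = 9.40×10⁻⁴ m
α₁L₁ = 1.052336×10⁻⁵, α₂L₂ = 7.9038×10⁻⁶ → Δ(αL) = 2.61956×10⁻⁶ m/K
ΔT = 9.40×10⁻⁴ / 2.61956×10⁻⁶ = 358.839 K, so T = 21.4 + 358.839 = 380.239 °C

T = 380.2 °C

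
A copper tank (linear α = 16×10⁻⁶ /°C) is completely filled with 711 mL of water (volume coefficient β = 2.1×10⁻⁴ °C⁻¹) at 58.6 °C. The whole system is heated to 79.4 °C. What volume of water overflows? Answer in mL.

The tank also expands: β_container ≈ 3α = 4.8×10⁻⁵ /K
Net overflow = V₀(β_liq − 3α_cont)ΔT
β − 3α = 2.10×10⁻⁴ − 4.8×10⁻⁵ = 1.62×10⁻⁴ /K; ΔT = 20.8 K
ΔV = 711 × 1.62×10⁻⁴ × 20.8 = 2.40 mL

2.40 mL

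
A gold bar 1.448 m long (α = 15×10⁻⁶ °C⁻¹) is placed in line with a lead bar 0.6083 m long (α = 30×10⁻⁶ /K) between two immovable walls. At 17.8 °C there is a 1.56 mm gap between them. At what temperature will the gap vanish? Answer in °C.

T = 56.8 °C

α₁L₁ = 2.172×10⁻⁵ m/K, α₂L₂ = 1.8249×10⁻⁵ m/K → total 3.9969×10⁻⁵ m/K
ΔT = g/(α₁L₁+α₂L₂) = 1.56×10⁻³ / 3.9969×10⁻⁵ = 39.030 K
T = 17.8 + 39.030 = 56.830 °C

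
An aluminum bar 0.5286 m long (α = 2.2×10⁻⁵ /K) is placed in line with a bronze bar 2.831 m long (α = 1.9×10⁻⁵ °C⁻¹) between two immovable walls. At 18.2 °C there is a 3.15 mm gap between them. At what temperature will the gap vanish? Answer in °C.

T = 66.4 °C

α₁L₁ = 1.16292×10⁻⁵ m/K, α₂L₂ = 5.3789×10⁻⁵ m/K → total 6.54182×10⁻⁵ m/K
ΔT = g/(α₁L₁+α₂L₂) = 3.15×10⁻³ / 6.54182×10⁻⁵ = 48.152 K
T = 18.2 + 48.152 = 66.352 °C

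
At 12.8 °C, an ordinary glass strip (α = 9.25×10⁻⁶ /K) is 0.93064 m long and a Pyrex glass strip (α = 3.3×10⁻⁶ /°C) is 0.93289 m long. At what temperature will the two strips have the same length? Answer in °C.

Equal length when α₁L₁ΔT − α₂L₂ΔT = L₂ − L₁ = 2.25×10⁻³ m
α₁L₁ = 8.60842×10⁻⁶, α₂L₂ = 3.078537×10⁻⁶ → Δ(αL) = 5.529883×10⁻⁶ m/K
ΔT = 2.25×10⁻³ / 5.529883×10⁻⁶ = 406.880 K, so T = 12.8 + 406.880 = 419.680 °C

T = 419.7 °C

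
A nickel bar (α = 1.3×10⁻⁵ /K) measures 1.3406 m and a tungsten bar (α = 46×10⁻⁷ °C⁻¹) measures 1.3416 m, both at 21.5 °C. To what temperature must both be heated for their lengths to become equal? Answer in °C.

T = 110.3 °C

L₁(1 + α₁ΔT) = L₂(1 + α₂ΔT) ⇒ ΔT = (L₂ − L₁)/(α₁L₁ − α₂L₂)
L₂ − L₁ = 1.3416 − 1.3406 = 1.00×10⁻³ m
α₁L₁ − α₂L₂ = 1.3×10⁻⁵×1.3406 − 46×10⁻⁷×1.3416 = 1.125644×10⁻⁵ m/K
ΔT = 1.00×10⁻³ / 1.125644×10⁻⁵ = 88.838 K
T = 21.5 + 88.838 = 110.338 °C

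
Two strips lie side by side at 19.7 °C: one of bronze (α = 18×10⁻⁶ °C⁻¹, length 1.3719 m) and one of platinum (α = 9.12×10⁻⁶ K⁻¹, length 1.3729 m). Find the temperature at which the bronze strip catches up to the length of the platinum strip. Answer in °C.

Equal length when α₁L₁ΔT − α₂L₂ΔT = L₂ − L₁ = 1.00×10⁻³ m
α₁L₁ = 2.46942×10⁻⁵, α₂L₂ = 1.2520848×10⁻⁵ → Δ(αL) = 1.2173352×10⁻⁵ m/K
ΔT = 1.00×10⁻³ / 1.2173352×10⁻⁵ = 82.147 K, so T = 19.7 + 82.147 = 101.847 °C

T = 101.8 °C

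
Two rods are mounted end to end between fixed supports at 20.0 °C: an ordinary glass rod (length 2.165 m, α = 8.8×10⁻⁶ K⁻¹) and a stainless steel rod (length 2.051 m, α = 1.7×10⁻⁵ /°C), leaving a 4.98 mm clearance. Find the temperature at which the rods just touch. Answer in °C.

T = 112 °C

α₁L₁ = 1.9052×10⁻⁵ m/K, α₂L₂ = 3.4867×10⁻⁵ m/K → total 5.3919×10⁻⁵ m/K
ΔT = g/(α₁L₁+α₂L₂) = 4.98×10⁻³ / 5.3919×10⁻⁵ = 92.36 K
T = 20.0 + 92.36 = 112.36 °C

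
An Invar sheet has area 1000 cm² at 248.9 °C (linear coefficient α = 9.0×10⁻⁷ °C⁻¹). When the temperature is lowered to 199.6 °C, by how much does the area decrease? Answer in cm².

ΔA = 0.0887 cm²

Area coefficient ≈ 2α; |ΔT| = 49.3 K
ΔA = 2αA₀ΔT = 2(9.0×10⁻⁷)(1000)(49.3) = 0.0887 cm²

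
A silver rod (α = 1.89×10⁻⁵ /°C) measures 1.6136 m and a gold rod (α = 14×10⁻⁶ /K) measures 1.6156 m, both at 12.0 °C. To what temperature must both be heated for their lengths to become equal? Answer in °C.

Equal length when α₁L₁ΔT − α₂L₂ΔT = L₂ − L₁ = 2.00×10⁻³ m
α₁L₁ = 3.049704×10⁻⁵, α₂L₂ = 2.26184×10⁻⁵ → Δ(αL) = 7.87864×10⁻⁶ m/K
ΔT = 2.00×10⁻³ / 7.87864×10⁻⁶ = 253.851 K, so T = 12.0 + 253.851 = 265.851 °C

T = 265.9 °C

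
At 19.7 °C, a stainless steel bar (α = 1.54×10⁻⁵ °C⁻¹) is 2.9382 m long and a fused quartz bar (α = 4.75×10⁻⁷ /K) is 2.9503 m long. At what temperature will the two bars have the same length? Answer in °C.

L₁(1 + α₁ΔT) = L₂(1 + α₂ΔT) ⇒ ΔT = (L₂ − L₁)/(α₁L₁ − α₂L₂)
L₂ − L₁ = 2.9503 − 2.9382 = 1.21×10⁻² m
α₁L₁ − α₂L₂ = 1.54×10⁻⁵×2.9382 − 4.75×10⁻⁷×2.9503 = 4.38468875×10⁻⁵ m/K
ΔT = 1.21×10⁻² / 4.38468875×10⁻⁵ = 275.960 K
T = 19.7 + 275.960 = 295.660 °C

T = 295.7 °C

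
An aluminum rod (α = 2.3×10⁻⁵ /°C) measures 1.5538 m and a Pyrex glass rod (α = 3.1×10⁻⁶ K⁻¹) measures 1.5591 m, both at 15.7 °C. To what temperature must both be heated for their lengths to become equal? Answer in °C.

T = 187.2 °C

Equal length when α₁L₁ΔT − α₂L₂ΔT = L₂ − L₁ = 5.30×10⁻³ m
α₁L₁ = 3.57374×10⁻⁵, α₂L₂ = 4.83321×10⁻⁶ → Δ(αL) = 3.090419×10⁻⁵ m/K
ΔT = 5.30×10⁻³ / 3.090419×10⁻⁵ = 171.498 K, so T = 15.7 + 171.498 = 187.198 °C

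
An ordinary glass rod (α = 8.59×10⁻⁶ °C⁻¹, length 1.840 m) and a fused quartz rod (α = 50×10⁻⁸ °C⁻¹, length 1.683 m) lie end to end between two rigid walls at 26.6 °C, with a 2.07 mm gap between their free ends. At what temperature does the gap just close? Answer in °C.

T = 151 °C

Gap closes when ΔL₁ + ΔL₂ = 2.07 mm = 2.07×10⁻³ m
(α₁L₁ + α₂L₂)ΔT = g
α₁L₁ + α₂L₂ = 8.59×10⁻⁶×1.840 + 50×10⁻⁸×1.683 = 1.66471×10⁻⁵ m/K
ΔT = 2.07×10⁻³ / 1.66471×10⁻⁵ = 124.35 K
T = 26.6 + 124.35 = 150.95 °C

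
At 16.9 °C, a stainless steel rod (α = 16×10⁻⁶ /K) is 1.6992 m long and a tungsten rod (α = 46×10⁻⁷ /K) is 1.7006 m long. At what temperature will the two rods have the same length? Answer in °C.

Equal length when α₁L₁ΔT − α₂L₂ΔT = L₂ − L₁ = 1.40×10⁻³ m
α₁L₁ = 2.71872×10⁻⁵, α₂L₂ = 7.82276×10⁻⁶ → Δ(αL) = 1.936444×10⁻⁵ m/K
ΔT = 1.40×10⁻³ / 1.936444×10⁻⁵ = 72.2975 K, so T = 16.9 + 72.2975 = 89.1975 °C

T = 89.20 °C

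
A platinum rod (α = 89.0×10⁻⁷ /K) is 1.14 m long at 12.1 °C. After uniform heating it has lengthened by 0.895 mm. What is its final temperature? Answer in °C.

ΔL = αL₀ΔT ⇒ ΔT = ΔL / (αL₀)
ΔT = 0.895×10⁻³ m / (89.0×10⁻⁷ × 1.14 m) = 88.21 K
T = 12.1 + 88.21 = 100.31 °C

T = 100 °C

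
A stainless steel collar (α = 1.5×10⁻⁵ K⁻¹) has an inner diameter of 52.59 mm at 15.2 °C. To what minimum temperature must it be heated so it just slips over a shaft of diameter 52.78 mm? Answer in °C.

Required Δd = 52.78 − 52.59 = 0.19 mm
Δd = αd₀ΔT ⇒ ΔT = Δd/(αd₀) = 0.19 / (1.5×10⁻⁵ × 52.59) = 240.86 K
T_min = 15.2 + 240.86 = 256.06 °C

T = 256 °C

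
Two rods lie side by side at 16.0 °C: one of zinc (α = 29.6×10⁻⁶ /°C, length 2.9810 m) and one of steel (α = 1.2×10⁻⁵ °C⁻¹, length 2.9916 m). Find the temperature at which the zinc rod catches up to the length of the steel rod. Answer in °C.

Equal length when α₁L₁ΔT − α₂L₂ΔT = L₂ − L₁ = 1.06×10⁻² m
α₁L₁ = 8.82376×10⁻⁵, α₂L₂ = 3.58992×10⁻⁵ → Δ(αL) = 5.23384×10⁻⁵ m/K
ΔT = 1.06×10⁻² / 5.23384×10⁻⁵ = 202.528 K, so T = 16.0 + 202.528 = 218.528 °C

T = 218.5 °C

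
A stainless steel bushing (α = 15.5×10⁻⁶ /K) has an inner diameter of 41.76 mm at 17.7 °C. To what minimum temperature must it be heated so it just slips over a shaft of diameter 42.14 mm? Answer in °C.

Required Δd = 42.14 − 41.76 = 0.38 mm
Δd = αd₀ΔT ⇒ ΔT = Δd/(αd₀) = 0.38 / (15.5×10⁻⁶ × 41.76) = 587.07 K
T_min = 17.7 + 587.07 = 604.77 °C

T = 605 °C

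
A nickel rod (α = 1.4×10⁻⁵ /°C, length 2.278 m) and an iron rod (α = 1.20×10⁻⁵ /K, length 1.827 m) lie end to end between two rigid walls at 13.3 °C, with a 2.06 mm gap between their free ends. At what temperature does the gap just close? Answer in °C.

α₁L₁ = 3.1892×10⁻⁵ m/K, α₂L₂ = 2.1924×10⁻⁵ m/K → total 5.3816×10⁻⁵ m/K
ΔT = g/(α₁L₁+α₂L₂) = 2.06×10⁻³ / 5.3816×10⁻⁵ = 38.279 K
T = 13.3 + 38.279 = 51.579 °C

T = 51.6 °C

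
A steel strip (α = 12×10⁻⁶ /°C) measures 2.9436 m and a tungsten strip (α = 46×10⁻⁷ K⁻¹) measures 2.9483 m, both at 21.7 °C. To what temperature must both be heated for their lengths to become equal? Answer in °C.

T = 237.7 °C

Equal length when α₁L₁ΔT − α₂L₂ΔT = L₂ − L₁ = 4.70×10⁻³ m
α₁L₁ = 3.53232×10⁻⁵, α₂L₂ = 1.356218×10⁻⁵ → Δ(αL) = 2.176102×10⁻⁵ m/K
ΔT = 4.70×10⁻³ / 2.176102×10⁻⁵ = 215.983 K, so T = 21.7 + 215.983 = 237.683 °C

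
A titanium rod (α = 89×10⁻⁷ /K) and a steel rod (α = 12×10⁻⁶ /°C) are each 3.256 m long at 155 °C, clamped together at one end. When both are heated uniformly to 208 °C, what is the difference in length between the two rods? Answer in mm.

ΔT = 53 K
titanium: ΔL = 89×10⁻⁷ × 3.256 m × 53 = 1.5359×10⁻³ m = 1.5359 mm
steel: ΔL = 12×10⁻⁶ × 3.256 m × 53 = 2.0708×10⁻³ m = 2.0708 mm
difference = 2.0708 − 1.5359 = 0.5349 mm

0.535 mm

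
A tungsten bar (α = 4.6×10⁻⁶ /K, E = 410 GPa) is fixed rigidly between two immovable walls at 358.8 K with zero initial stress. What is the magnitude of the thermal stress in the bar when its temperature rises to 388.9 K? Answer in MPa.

Fully constrained: the free strain ε = αΔT is blocked, so σ = Eε = EαΔT.
|ΔT| = 30.1 K
σ = 410×10⁹ × 4.6×10⁻⁶ × 30.1 = 5.68×10⁷ Pa

σ = 56.8 MPa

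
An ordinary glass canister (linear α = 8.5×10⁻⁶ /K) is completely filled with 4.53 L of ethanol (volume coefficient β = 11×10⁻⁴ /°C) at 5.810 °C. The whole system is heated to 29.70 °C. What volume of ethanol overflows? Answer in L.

The canister also expands: β_container ≈ 3α = 2.55×10⁻⁵ /K
Net overflow = V₀(β_liq − 3α_cont)ΔT
β − 3α = 1.10×10⁻³ − 2.55×10⁻⁵ = 1.0745×10⁻³ /K; ΔT = 23.890 K
ΔV = 4.53 × 1.0745×10⁻³ × 23.890 = 0.116 L

0.116 L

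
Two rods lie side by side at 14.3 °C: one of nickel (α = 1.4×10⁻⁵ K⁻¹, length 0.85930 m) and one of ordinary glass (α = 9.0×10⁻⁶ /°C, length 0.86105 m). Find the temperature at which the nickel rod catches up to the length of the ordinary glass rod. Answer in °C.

L₁(1 + α₁ΔT) = L₂(1 + α₂ΔT) ⇒ ΔT = (L₂ − L₁)/(α₁L₁ − α₂L₂)
L₂ − L₁ = 0.86105 − 0.85930 = 1.75×10⁻³ m
α₁L₁ − α₂L₂ = 1.4×10⁻⁵×0.85930 − 9.0×10⁻⁶×0.86105 = 4.28075×10⁻⁶ m/K
ΔT = 1.75×10⁻³ / 4.28075×10⁻⁶ = 408.807 K
T = 14.3 + 408.807 = 423.107 °C

T = 423.1 °C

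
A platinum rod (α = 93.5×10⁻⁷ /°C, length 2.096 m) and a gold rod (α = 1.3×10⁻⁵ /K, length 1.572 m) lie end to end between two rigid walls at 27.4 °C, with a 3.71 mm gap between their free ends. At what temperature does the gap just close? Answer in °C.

Gap closes when ΔL₁ + ΔL₂ = 3.71 mm = 3.71×10⁻³ m
(α₁L₁ + α₂L₂)ΔT = g
α₁L₁ + α₂L₂ = 93.5×10⁻⁷×2.096 + 1.3×10⁻⁵×1.572 = 4.00336×10⁻⁵ m/K
ΔT = 3.71×10⁻³ / 4.00336×10⁻⁵ = 92.67 K
T = 27.4 + 92.67 = 120.07 °C

T = 120 °C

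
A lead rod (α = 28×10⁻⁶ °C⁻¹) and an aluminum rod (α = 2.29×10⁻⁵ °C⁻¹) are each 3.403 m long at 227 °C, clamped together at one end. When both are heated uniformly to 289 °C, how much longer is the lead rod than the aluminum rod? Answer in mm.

ΔT = 62 K
lead: ΔL = 28×10⁻⁶ × 3.403 m × 62 = 5.9076×10⁻³ m = 5.9076 mm
aluminum: ΔL = 2.29×10⁻⁵ × 3.403 m × 62 = 4.8316×10⁻³ m = 4.8316 mm
difference = 5.9076 − 4.8316 = 1.0760 mm

1.08 mm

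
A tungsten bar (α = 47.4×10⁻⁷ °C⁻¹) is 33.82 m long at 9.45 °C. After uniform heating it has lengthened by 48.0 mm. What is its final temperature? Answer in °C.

ΔL = αL₀ΔT ⇒ ΔT = ΔL / (αL₀)
ΔT = 48.0×10⁻³ m / (47.4×10⁻⁷ × 33.82 m) = 299.43 K
T = 9.45 + 299.43 = 308.88 °C

T = 309 °C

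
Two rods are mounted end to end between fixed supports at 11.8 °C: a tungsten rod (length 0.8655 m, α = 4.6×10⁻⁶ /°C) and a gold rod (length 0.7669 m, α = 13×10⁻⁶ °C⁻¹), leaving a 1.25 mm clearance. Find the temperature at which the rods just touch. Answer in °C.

T = 101 °C

Gap closes when ΔL₁ + ΔL₂ = 1.25 mm = 1.25×10⁻³ m
(α₁L₁ + α₂L₂)ΔT = g
α₁L₁ + α₂L₂ = 4.6×10⁻⁶×0.8655 + 13×10⁻⁶×0.7669 = 1.3951×10⁻⁵ m/K
ΔT = 1.25×10⁻³ / 1.3951×10⁻⁵ = 89.60 K
T = 11.8 + 89.60 = 101.40 °C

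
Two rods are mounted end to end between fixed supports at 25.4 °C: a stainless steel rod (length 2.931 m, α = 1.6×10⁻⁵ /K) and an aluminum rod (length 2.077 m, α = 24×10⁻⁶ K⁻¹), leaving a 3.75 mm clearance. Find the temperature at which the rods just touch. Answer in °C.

Gap closes when ΔL₁ + ΔL₂ = 3.75 mm = 3.75×10⁻³ m
(α₁L₁ + α₂L₂)ΔT = g
α₁L₁ + α₂L₂ = 1.6×10⁻⁵×2.931 + 24×10⁻⁶×2.077 = 9.6744×10⁻⁵ m/K
ΔT = 3.75×10⁻³ / 9.6744×10⁻⁵ = 38.762 K
T = 25.4 + 38.762 = 64.162 °C

T = 64.2 °C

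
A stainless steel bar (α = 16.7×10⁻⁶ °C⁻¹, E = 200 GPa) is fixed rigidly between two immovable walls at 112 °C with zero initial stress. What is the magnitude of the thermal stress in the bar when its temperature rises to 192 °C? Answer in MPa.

σ = 267 MPa

Fully constrained: the free strain ε = αΔT is blocked, so σ = Eε = EαΔT.
|ΔT| = 80 K
σ = 200×10⁹ × 16.7×10⁻⁶ × 80 = 2.67×10⁸ Pa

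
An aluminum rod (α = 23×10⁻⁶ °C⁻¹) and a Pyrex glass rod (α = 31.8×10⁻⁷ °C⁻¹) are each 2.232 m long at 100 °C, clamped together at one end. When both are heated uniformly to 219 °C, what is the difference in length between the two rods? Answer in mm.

5.26 mm

ΔT = 119 K
aluminum: ΔL = 23×10⁻⁶ × 2.232 m × 119 = 6.1090×10⁻³ m = 6.1090 mm
Pyrex glass: ΔL = 31.8×10⁻⁷ × 2.232 m × 119 = 8.4463×10⁻⁴ m = 0.84463 mm
difference = 6.1090 − 0.84463 = 5.26437 mm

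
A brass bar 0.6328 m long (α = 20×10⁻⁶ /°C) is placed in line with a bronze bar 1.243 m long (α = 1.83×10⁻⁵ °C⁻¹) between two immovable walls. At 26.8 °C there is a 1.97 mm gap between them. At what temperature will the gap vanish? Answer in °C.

T = 82.4 °C

Gap closes when ΔL₁ + ΔL₂ = 1.97 mm = 1.97×10⁻³ m
(α₁L₁ + α₂L₂)ΔT = g
α₁L₁ + α₂L₂ = 20×10⁻⁶×0.6328 + 1.83×10⁻⁵×1.243 = 3.54029×10⁻⁵ m/K
ΔT = 1.97×10⁻³ / 3.54029×10⁻⁵ = 55.645 K
T = 26.8 + 55.645 = 82.445 °C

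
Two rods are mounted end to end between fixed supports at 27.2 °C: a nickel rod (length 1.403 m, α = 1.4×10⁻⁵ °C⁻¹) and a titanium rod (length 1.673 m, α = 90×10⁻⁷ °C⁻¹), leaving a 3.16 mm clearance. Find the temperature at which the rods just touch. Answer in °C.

α₁L₁ = 1.9642×10⁻⁵ m/K, α₂L₂ = 1.5057×10⁻⁵ m/K → total 3.4699×10⁻⁵ m/K
ΔT = g/(α₁L₁+α₂L₂) = 3.16×10⁻³ / 3.4699×10⁻⁵ = 91.07 K
T = 27.2 + 91.07 = 118.27 °C

T = 118 °C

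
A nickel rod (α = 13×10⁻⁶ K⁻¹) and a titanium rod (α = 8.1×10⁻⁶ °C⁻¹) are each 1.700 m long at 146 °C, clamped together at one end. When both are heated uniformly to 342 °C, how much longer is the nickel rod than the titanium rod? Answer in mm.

ΔT = 196 K
nickel: ΔL = 13×10⁻⁶ × 1.700 m × 196 = 4.3316×10⁻³ m = 4.3316 mm
titanium: ΔL = 8.1×10⁻⁶ × 1.700 m × 196 = 2.6989×10⁻³ m = 2.6989 mm
difference = 4.3316 − 2.6989 = 1.6327 mm

1.63 mm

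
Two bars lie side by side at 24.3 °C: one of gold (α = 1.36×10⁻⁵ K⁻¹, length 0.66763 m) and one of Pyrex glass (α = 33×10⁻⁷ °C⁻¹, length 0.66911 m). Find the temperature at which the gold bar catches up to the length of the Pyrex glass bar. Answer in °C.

Equal length when α₁L₁ΔT − α₂L₂ΔT = L₂ − L₁ = 1.48×10⁻³ m
α₁L₁ = 9.079768×10⁻⁶, α₂L₂ = 2.208063×10⁻⁶ → Δ(αL) = 6.871705×10⁻⁶ m/K
ΔT = 1.48×10⁻³ / 6.871705×10⁻⁶ = 215.376 K, so T = 24.3 + 215.376 = 239.676 °C

T = 239.7 °C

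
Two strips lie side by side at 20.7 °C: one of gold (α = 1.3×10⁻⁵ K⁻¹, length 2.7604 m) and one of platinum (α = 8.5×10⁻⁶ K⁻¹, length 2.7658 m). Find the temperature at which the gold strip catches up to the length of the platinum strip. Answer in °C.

T = 457.0 °C

L₁(1 + α₁ΔT) = L₂(1 + α₂ΔT) ⇒ ΔT = (L₂ − L₁)/(α₁L₁ − α₂L₂)
L₂ − L₁ = 2.7658 − 2.7604 = 5.40×10⁻³ m
α₁L₁ − α₂L₂ = 1.3×10⁻⁵×2.7604 − 8.5×10⁻⁶×2.7658 = 1.23759×10⁻⁵ m/K
ΔT = 5.40×10⁻³ / 1.23759×10⁻⁵ = 436.332 K
T = 20.7 + 436.332 = 457.032 °C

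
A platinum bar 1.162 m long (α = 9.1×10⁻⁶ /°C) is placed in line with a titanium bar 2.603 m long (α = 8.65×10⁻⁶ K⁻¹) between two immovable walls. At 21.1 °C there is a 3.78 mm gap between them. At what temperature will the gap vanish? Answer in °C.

α₁L₁ = 1.05742×10⁻⁵ m/K, α₂L₂ = 2.251595×10⁻⁵ m/K → total 3.309015×10⁻⁵ m/K
ΔT = g/(α₁L₁+α₂L₂) = 3.78×10⁻³ / 3.309015×10⁻⁵ = 114.23 K
T = 21.1 + 114.23 = 135.33 °C

T = 135 °C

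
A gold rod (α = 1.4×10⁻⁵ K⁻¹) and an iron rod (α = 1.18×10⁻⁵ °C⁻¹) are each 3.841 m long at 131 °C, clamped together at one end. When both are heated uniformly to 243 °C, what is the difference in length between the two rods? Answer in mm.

ΔT = 112 K
gold: ΔL = 1.4×10⁻⁵ × 3.841 m × 112 = 6.0227×10⁻³ m = 6.0227 mm
iron: ΔL = 1.18×10⁻⁵ × 3.841 m × 112 = 5.0763×10⁻³ m = 5.0763 mm
difference = 6.0227 − 5.0763 = 0.9464 mm

0.946 mm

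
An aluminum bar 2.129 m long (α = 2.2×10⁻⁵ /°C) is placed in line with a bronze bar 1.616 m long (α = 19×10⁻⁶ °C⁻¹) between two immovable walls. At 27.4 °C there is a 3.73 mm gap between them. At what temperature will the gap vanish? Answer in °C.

T = 75.5 °C

α₁L₁ = 4.6838×10⁻⁵ m/K, α₂L₂ = 3.0704×10⁻⁵ m/K → total 7.7542×10⁻⁵ m/K
ΔT = g/(α₁L₁+α₂L₂) = 3.73×10⁻³ / 7.7542×10⁻⁵ = 48.103 K
T = 27.4 + 48.103 = 75.503 °C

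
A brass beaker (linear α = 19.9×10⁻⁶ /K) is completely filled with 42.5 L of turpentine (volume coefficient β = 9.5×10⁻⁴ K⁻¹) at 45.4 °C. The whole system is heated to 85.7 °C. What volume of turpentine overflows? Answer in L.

1.52 L

The beaker also expands: β_container ≈ 3α = 5.97×10⁻⁵ /K
Net overflow = V₀(β_liq − 3α_cont)ΔT
β − 3α = 9.50×10⁻⁴ − 5.97×10⁻⁵ = 8.903×10⁻⁴ /K; ΔT = 40.3 K
ΔV = 42.5 × 8.903×10⁻⁴ × 40.3 = 1.52 L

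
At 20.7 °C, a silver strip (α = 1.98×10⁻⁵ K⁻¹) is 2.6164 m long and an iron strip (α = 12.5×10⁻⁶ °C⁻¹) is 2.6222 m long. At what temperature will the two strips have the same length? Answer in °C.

L₁(1 + α₁ΔT) = L₂(1 + α₂ΔT) ⇒ ΔT = (L₂ − L₁)/(α₁L₁ − α₂L₂)
L₂ − L₁ = 2.6222 − 2.6164 = 5.80×10⁻³ m
α₁L₁ − α₂L₂ = 1.98×10⁻⁵×2.6164 − 12.5×10⁻⁶×2.6222 = 1.902722×10⁻⁵ m/K
ΔT = 5.80×10⁻³ / 1.902722×10⁻⁵ = 304.826 K
T = 20.7 + 304.826 = 325.526 °C

T = 325.5 °C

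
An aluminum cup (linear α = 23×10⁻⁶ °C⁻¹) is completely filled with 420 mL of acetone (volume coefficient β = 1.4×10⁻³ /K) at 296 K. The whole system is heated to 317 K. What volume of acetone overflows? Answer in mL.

11.7 mL

The cup also expands: β_container ≈ 3α = 6.9×10⁻⁵ /K
Net overflow = V₀(β_liq − 3α_cont)ΔT
β − 3α = 1.40×10⁻³ − 6.9×10⁻⁵ = 1.331×10⁻³ /K; ΔT = 21 K
ΔV = 420 × 1.331×10⁻³ × 21 = 11.7 mL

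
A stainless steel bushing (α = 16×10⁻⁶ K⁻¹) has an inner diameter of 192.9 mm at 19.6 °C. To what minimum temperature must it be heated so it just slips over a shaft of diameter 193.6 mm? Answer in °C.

Required Δd = 193.6 − 192.9 = 0.7 mm
Δd = αd₀ΔT ⇒ ΔT = Δd/(αd₀) = 0.7 / (16×10⁻⁶ × 192.9) = 226.80 K
T_min = 19.6 + 226.80 = 246.40 °C

T = 246 °C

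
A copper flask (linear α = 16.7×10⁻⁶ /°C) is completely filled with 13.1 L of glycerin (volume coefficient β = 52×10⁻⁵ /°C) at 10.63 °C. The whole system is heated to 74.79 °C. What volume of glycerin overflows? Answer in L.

The flask also expands: β_container ≈ 3α = 5.01×10⁻⁵ /K
Net overflow = V₀(β_liq − 3α_cont)ΔT
β − 3α = 5.20×10⁻⁴ − 5.01×10⁻⁵ = 4.699×10⁻⁴ /K; ΔT = 64.16 K
ΔV = 13.1 × 4.699×10⁻⁴ × 64.16 = 0.395 L

0.395 L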